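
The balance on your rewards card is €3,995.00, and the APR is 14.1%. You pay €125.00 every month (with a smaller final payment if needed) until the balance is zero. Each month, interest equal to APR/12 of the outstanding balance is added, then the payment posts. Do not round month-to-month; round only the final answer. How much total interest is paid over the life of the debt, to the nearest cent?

Monthly rate r = 14.1%/12 = 1.175% = 0.01175.
Payoff takes n = ⌈−ln(1 − rB₀/P)/ln(1+r)⌉ = ⌈40.307⌉ = 41 payments; the last is €38.59.
Total paid = 40·€125.00 + €38.59 = €5,038.59.
Total interest = total paid − principal = €5,038.59 − €3,995.00 = €1,043.59.

€1,043.59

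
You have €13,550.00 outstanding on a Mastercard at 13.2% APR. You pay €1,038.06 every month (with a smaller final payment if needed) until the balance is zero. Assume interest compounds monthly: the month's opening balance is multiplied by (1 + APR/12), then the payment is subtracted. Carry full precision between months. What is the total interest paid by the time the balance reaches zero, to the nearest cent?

Monthly rate r = 13.2%/12 = 1.1% = 0.011.
Payoff takes n = ⌈−ln(1 − rB₀/P)/ln(1+r)⌉ = ⌈14.168⌉ = 15 payments; the last is €175.50.
Total paid = 14·€1,038.06 + €175.50 = €14,708.34.
Total interest = total paid − principal = €14,708.34 − €13,550.00 = €1,158.34.

€1,158.34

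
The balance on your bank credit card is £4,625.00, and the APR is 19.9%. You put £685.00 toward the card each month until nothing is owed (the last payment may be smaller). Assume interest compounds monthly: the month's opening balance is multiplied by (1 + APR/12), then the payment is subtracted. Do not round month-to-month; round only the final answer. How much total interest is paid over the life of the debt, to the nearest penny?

Monthly rate r = 19.9%/12 = 1.65833% = 0.0165833.
Payoff takes n = ⌈−ln(1 − rB₀/P)/ln(1+r)⌉ = ⌈7.220⌉ = 8 payments; the last is £151.56.
Total paid = 7·£685.00 + £151.56 = £4,946.56.
Total interest = total paid − principal = £4,946.56 − £4,625.00 = £321.56.

£321.56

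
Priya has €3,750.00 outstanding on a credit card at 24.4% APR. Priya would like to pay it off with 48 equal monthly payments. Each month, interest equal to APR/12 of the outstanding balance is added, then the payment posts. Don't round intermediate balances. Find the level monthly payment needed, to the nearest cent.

Monthly rate r = 24.4%/12 = 2.03333% = 0.0203333.
Level-payment amortization: P = B₀·r / (1 − (1+r)^(−n)) = 3750.00·0.0203333 / (1 − 1.02033^(−48)).
Denominator 1 − (1+r)^(−48) = 0.619477443.
P = 76.25 / 0.619477443 ≈ 123.09.

€123.09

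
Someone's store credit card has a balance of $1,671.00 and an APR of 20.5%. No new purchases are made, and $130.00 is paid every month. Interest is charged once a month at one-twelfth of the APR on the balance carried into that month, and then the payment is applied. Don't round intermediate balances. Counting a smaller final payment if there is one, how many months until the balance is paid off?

Monthly rate r = 20.5%/12 = 1.70833% = 0.0170833.
Recurrence: B ← B·(1+r) − $130.00.
Month 1: interest $28.55; balance after payment $1,569.55.
Month 2: interest $26.81; balance after payment $1,466.36.
Closed form: n = −ln(1 − rB₀/P)/ln(1+r) = −ln(0.78041)/ln(1.01708) ≈ 14.637, so the balance reaches zero during payment 15.

15 payments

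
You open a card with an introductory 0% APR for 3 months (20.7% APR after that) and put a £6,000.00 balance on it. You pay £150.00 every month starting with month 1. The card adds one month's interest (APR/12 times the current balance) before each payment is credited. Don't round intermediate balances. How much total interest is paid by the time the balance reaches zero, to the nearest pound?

Promo months 1–3 at r₀ = 0%/12 = 0; months 4+ at r₁ = 20.7%/12 = 0.01725.
After month 3 (no interest yet): B = £6,000.00 − 3·£150.00 = £5,550.00.
Then at r₁ with £150.00/mo: n₂ = −ln(1 − r₁·B/P)/ln(1+r₁) ≈ 59.45 → 60 more payments.
Total paid = 62·£150.00 + £68.12 = £9,368.12; interest = £9,368.12 − £6,000.00 = £3,368.12.

£3,368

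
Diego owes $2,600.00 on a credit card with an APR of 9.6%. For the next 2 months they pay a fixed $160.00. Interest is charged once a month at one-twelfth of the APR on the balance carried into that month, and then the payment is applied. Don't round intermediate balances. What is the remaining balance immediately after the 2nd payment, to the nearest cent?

$2,320.49

Monthly rate r = 9.6%/12 = 0.8% = 0.008.
Each month: B ← B·(1+r) − $160.00.
Month 1: interest $20.80; balance after payment $2,460.80.
Month 2: interest $19.69; balance after payment $2,320.49.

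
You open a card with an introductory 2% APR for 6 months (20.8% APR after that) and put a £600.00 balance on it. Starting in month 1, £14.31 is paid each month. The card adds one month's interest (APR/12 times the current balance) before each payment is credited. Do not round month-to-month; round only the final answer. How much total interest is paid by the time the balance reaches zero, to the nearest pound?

£313

Promo months 1–6 at r₀ = 2%/12 = 0.00166667; months 7+ at r₁ = 20.8%/12 = 0.0173333.
After month 6: iterate B ← B·(1+r₀) − £14.31 for 6 months → £519.81.
Then at r₁ with £14.31/mo: n₂ = −ln(1 − r₁·B/P)/ln(1+r₁) ≈ 57.80 → 58 more payments.
Total paid = 63·£14.31 + £11.44 = £912.97; interest = £912.97 − £600.00 = £312.97.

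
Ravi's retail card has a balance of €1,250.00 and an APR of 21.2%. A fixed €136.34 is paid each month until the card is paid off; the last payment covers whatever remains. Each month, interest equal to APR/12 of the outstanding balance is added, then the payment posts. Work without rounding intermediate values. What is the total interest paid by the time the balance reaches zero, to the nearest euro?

Monthly rate r = 21.2%/12 = 1.76667% = 0.0176667.
Payoff takes n = ⌈−ln(1 − rB₀/P)/ln(1+r)⌉ = ⌈10.090⌉ = 11 payments; the last is €12.40.
Total paid = 10·€136.34 + €12.40 = €1,375.80.
Total interest = total paid − principal = €1,375.80 − €1,250.00 = €125.80.

€126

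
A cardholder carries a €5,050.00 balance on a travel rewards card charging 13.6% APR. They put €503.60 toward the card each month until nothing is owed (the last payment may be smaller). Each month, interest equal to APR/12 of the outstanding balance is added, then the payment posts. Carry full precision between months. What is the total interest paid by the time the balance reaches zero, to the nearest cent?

€341.65

Monthly rate r = 13.6%/12 = 1.13333% = 0.0113333.
Payoff takes n = ⌈−ln(1 − rB₀/P)/ln(1+r)⌉ = ⌈10.705⌉ = 11 payments; the last is €355.65.
Total paid = 10·€503.60 + €355.65 = €5,391.65.
Total interest = total paid − principal = €5,391.65 − €5,050.00 = €341.65.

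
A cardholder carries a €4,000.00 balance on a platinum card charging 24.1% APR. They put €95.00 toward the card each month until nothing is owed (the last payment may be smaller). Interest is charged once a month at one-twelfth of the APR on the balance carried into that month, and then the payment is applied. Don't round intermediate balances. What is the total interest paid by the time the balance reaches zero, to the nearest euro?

€4,926

Monthly rate r = 24.1%/12 = 2.00833% = 0.0200833.
Payoff takes n = ⌈−ln(1 − rB₀/P)/ln(1+r)⌉ = ⌈93.958⌉ = 94 payments; the last is €91.09.
Total paid = 93·€95.00 + €91.09 = €8,926.09.
Total interest = total paid − principal = €8,926.09 − €4,000.00 = €4,926.09.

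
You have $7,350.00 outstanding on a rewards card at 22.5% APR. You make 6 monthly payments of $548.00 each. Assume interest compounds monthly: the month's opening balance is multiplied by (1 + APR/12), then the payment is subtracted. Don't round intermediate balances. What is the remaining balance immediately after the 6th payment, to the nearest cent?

Monthly rate r = 22.5%/12 = 1.875% = 0.01875.
Each month: B ← B·(1+r) − $548.00.
Month 1: interest $137.81; balance after payment $6,939.81.
Month 2: interest $130.12; balance after payment $6,521.93.
Month 3: interest $122.29; balance after payment $6,096.22.
Month 4: interest $114.30; balance after payment $5,662.52.
Month 5: interest $106.17; balance after payment $5,220.70.
Month 6: interest $97.89; balance after payment $4,770.58.

$4,770.58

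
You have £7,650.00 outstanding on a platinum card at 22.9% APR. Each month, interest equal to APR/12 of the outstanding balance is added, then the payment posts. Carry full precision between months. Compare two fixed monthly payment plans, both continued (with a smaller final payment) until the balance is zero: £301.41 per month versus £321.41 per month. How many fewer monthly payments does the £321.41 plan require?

Monthly rate r = 22.9%/12 = 1.90833% = 0.0190833.
At £301.41/mo: n = ⌈−ln(1 − rB₀/P)/ln(1+r)⌉ = 36 payments (last £11.27); total interest = total paid − £7,650.00 = £2,910.62.
At £321.41/mo: 33 payments (last £10.42); total interest £2,645.54.
Payments saved = 36 − 33 = 3.

3 fewer payments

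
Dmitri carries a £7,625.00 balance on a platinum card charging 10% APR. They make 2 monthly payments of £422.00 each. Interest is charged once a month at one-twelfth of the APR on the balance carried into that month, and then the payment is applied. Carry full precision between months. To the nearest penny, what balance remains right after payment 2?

£6,905.10

Monthly rate r = 10%/12 = 0.833333% = 0.00833333.
Each month: B ← B·(1+r) − £422.00.
Month 1: interest £63.54; balance after payment £7,266.54.
Month 2: interest £60.55; balance after payment £6,905.10.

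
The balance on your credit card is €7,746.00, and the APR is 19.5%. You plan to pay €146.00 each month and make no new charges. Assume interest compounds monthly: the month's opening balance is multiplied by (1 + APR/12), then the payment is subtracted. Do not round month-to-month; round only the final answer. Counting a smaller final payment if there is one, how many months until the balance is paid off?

123 payments

Monthly rate r = 19.5%/12 = 1.625% = 0.01625.
Recurrence: B ← B·(1+r) − €146.00.
Month 1: interest €125.87; balance after payment €7,725.87.
Month 2: interest €125.55; balance after payment €7,705.42.
Closed form: n = −ln(1 − rB₀/P)/ln(1+r) = −ln(0.13786)/ln(1.01625) ≈ 122.928, so the balance reaches zero during payment 123.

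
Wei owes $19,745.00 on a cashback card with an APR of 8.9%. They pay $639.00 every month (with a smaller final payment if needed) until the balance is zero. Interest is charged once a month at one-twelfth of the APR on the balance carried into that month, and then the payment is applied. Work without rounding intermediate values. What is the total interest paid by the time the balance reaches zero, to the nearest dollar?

Monthly rate r = 8.9%/12 = 0.741667% = 0.00741667.
Payoff takes n = ⌈−ln(1 − rB₀/P)/ln(1+r)⌉ = ⌈35.226⌉ = 36 payments; the last is $144.57.
Total paid = 35·$639.00 + $144.57 = $22,509.57.
Total interest = total paid − principal = $22,509.57 − $19,745.00 = $2,764.57.

$2,765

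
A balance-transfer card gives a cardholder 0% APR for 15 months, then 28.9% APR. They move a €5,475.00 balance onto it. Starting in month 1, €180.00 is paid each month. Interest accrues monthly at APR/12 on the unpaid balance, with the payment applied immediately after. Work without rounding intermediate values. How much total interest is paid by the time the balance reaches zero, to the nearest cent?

Promo months 1–15 at r₀ = 0%/12 = 0; months 16+ at r₁ = 28.9%/12 = 0.0240833.
After month 15 (no interest yet): B = €5,475.00 − 15·€180.00 = €2,775.00.
Then at r₁ with €180.00/mo: n₂ = −ln(1 − r₁·B/P)/ln(1+r₁) ≈ 19.50 → 20 more payments.
Total paid = 34·€180.00 + €90.67 = €6,210.67; interest = €6,210.67 − €5,475.00 = €735.67.

€735.67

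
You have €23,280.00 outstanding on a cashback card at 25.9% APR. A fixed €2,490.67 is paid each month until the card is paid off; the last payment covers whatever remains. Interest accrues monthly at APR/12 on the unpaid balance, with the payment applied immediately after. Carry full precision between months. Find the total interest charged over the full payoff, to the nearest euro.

€3,007

Monthly rate r = 25.9%/12 = 2.15833% = 0.0215833.
Payoff takes n = ⌈−ln(1 − rB₀/P)/ln(1+r)⌉ = ⌈10.552⌉ = 11 payments; the last is €1,380.57.
Total paid = 10·€2,490.67 + €1,380.57 = €26,287.27.
Total interest = total paid − principal = €26,287.27 − €23,280.00 = €3,007.27.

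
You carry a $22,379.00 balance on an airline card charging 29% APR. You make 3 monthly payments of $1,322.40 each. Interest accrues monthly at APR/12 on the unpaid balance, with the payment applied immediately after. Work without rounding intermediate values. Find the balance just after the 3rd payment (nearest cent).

Monthly rate r = 29%/12 = 2.41667% = 0.0241667.
Each month: B ← B·(1+r) − $1,322.40.
Month 1: interest $540.83; balance after payment $21,597.43.
Month 2: interest $521.94; balance after payment $20,796.96.
Month 3: interest $502.59; balance after payment $19,977.16.

$19,977.16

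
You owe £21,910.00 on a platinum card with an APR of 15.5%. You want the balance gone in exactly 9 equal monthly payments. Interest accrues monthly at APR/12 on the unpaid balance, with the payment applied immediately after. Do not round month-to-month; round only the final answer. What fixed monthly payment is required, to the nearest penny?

£2,594.36

Monthly rate r = 15.5%/12 = 1.29167% = 0.0129167.
Level-payment amortization: P = B₀·r / (1 − (1+r)^(−n)) = 21910.00·0.0129167 / (1 − 1.01292^(−9)).
Denominator 1 − (1+r)^(−9) = 0.109084436.
P = 283.004 / 0.109084436 ≈ 2594.36.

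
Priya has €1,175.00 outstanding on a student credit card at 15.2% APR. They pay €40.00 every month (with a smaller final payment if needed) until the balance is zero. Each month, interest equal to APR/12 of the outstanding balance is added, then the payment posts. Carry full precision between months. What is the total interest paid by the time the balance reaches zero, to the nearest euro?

Monthly rate r = 15.2%/12 = 1.26667% = 0.0126667.
Payoff takes n = ⌈−ln(1 − rB₀/P)/ln(1+r)⌉ = ⌈36.970⌉ = 37 payments; the last is €38.81.
Total paid = 36·€40.00 + €38.81 = €1,478.81.
Total interest = total paid − principal = €1,478.81 − €1,175.00 = €303.81.

€304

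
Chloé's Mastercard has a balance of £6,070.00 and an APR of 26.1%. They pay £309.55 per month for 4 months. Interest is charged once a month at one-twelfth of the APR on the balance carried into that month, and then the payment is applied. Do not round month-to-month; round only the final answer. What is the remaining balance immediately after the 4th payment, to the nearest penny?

Monthly rate r = 26.1%/12 = 2.175% = 0.02175.
Each month: B ← B·(1+r) − £309.55.
Month 1: interest £132.02; balance after payment £5,892.47.
Month 2: interest £128.16; balance after payment £5,711.08.
Month 3: interest £124.22; balance after payment £5,525.75.
Month 4: interest £120.19; balance after payment £5,336.38.

£5,336.38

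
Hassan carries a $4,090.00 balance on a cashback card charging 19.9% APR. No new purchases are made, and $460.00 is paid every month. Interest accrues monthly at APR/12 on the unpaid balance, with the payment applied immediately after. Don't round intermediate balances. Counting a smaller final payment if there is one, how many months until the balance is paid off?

Monthly rate r = 19.9%/12 = 1.65833% = 0.0165833.
Recurrence: B ← B·(1+r) − $460.00.
Month 1: interest $67.83; balance after payment $3,697.83.
Month 2: interest $61.32; balance after payment $3,299.15.
Closed form: n = −ln(1 − rB₀/P)/ln(1+r) = −ln(0.85255)/ln(1.01658) ≈ 9.699, so the balance reaches zero during payment 10.

10 months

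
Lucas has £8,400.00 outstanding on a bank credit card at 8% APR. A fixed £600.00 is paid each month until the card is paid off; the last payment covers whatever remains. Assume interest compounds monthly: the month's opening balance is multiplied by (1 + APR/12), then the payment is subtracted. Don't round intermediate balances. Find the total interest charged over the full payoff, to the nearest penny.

£447.98

Monthly rate r = 8%/12 = 0.666667% = 0.00666667.
Payoff takes n = ⌈−ln(1 − rB₀/P)/ln(1+r)⌉ = ⌈14.746⌉ = 15 payments; the last is £447.98.
Total paid = 14·£600.00 + £447.98 = £8,847.98.
Total interest = total paid − principal = £8,847.98 − £8,400.00 = £447.98.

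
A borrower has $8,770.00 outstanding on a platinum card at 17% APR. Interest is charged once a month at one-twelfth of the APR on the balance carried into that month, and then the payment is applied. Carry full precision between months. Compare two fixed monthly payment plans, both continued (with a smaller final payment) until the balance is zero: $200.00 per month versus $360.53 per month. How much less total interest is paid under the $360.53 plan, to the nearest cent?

Monthly rate r = 17%/12 = 1.41667% = 0.0141667.
At $200.00/mo: n = ⌈−ln(1 − rB₀/P)/ln(1+r)⌉ = 70 payments (last $1.83); total interest = total paid − $8,770.00 = $5,031.83.
At $360.53/mo: 31 payments (last $13.02); total interest $2,058.92.
Interest saved = $5,031.83 − $2,058.92 = $2,972.91.

$2,972.91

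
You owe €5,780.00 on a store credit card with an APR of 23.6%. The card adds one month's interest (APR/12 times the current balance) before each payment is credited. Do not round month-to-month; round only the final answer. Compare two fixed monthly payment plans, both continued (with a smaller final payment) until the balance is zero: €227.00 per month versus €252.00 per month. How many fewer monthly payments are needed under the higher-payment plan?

5 fewer payments

Monthly rate r = 23.6%/12 = 1.96667% = 0.0196667.
At €227.00/mo: n = ⌈−ln(1 − rB₀/P)/ln(1+r)⌉ = 36 payments (last €152.28); total interest = total paid − €5,780.00 = €2,317.28.
At €252.00/mo: 31 payments (last €201.44); total interest €1,981.44.
Payments saved = 36 − 31 = 5.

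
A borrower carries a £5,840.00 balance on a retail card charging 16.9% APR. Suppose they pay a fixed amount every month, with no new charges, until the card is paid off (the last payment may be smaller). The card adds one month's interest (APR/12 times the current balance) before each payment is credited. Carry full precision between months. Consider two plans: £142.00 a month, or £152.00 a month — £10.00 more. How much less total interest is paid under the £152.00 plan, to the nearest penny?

£323.10

Monthly rate r = 16.9%/12 = 1.40833% = 0.0140833.
At £142.00/mo: n = ⌈−ln(1 − rB₀/P)/ln(1+r)⌉ = 62 payments (last £127.14); total interest = total paid − £5,840.00 = £2,949.14.
At £152.00/mo: 56 payments (last £106.04); total interest £2,626.04.
Interest saved = £2,949.14 − £2,626.04 = £323.10.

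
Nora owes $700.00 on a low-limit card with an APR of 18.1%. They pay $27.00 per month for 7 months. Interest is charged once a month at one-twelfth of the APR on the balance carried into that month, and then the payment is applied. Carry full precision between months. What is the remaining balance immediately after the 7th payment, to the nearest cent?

$579.57

Monthly rate r = 18.1%/12 = 1.50833% = 0.0150833.
Each month: B ← B·(1+r) − $27.00.
Month 1: interest $10.56; balance after payment $683.56.
Month 2: interest $10.31; balance after payment $666.87.
Month 3: interest $10.06; balance after payment $649.93.
Month 4: interest $9.80; balance after payment $632.73.
Month 5: interest $9.54; balance after payment $615.27.
Month 6: interest $9.28; balance after payment $597.55.
Month 7: interest $9.01; balance after payment $579.57.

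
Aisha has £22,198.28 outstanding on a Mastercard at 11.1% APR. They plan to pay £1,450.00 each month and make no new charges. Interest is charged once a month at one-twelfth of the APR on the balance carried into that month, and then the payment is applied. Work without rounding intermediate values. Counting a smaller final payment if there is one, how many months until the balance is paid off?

17 payments

Monthly rate r = 11.1%/12 = 0.925% = 0.00925.
Recurrence: B ← B·(1+r) − £1,450.00.
Month 1: interest £205.33; balance after payment £20,953.61.
Month 2: interest £193.82; balance after payment £19,697.44.
Closed form: n = −ln(1 − rB₀/P)/ln(1+r) = −ln(0.85839)/ln(1.00925) ≈ 16.584, so the balance reaches zero during payment 17.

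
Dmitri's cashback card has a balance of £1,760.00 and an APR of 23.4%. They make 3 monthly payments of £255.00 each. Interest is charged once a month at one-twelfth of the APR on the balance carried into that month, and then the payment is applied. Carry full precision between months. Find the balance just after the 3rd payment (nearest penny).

£1,084.97

Monthly rate r = 23.4%/12 = 1.95% = 0.0195.
Each month: B ← B·(1+r) − £255.00.
Month 1: interest £34.32; balance after payment £1,539.32.
Month 2: interest £30.02; balance after payment £1,314.34.
Month 3: interest £25.63; balance after payment £1,084.97.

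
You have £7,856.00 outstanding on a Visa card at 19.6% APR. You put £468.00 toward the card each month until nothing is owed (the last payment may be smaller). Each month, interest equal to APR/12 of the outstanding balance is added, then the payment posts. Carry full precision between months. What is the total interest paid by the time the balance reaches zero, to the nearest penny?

£1,401.27

Monthly rate r = 19.6%/12 = 1.63333% = 0.0163333.
Payoff takes n = ⌈−ln(1 − rB₀/P)/ln(1+r)⌉ = ⌈19.779⌉ = 20 payments; the last is £365.27.
Total paid = 19·£468.00 + £365.27 = £9,257.27.
Total interest = total paid − principal = £9,257.27 − £7,856.00 = £1,401.27.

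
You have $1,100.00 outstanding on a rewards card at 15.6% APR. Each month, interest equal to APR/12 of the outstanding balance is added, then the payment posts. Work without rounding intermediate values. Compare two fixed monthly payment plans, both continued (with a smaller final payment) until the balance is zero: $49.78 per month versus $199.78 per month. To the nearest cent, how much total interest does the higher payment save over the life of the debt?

Monthly rate r = 15.6%/12 = 1.3% = 0.013.
At $49.78/mo: n = ⌈−ln(1 − rB₀/P)/ln(1+r)⌉ = 27 payments (last $10.93); total interest = total paid − $1,100.00 = $205.21.
At $199.78/mo: 6 payments (last $150.10); total interest $49.00.
Interest saved = $205.21 − $49.00 = $156.21.

$156.21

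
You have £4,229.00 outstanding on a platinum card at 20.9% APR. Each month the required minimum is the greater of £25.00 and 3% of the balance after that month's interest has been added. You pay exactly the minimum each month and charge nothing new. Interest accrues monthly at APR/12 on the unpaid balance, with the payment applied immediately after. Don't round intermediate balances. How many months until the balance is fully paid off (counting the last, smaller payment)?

174 months

Monthly rate r = 20.9%/12 = 1.74167% = 0.0174167.
While 3% of the post-interest balance exceeds £25.00, each month B ← (B·(1+r))·(1 − 0.03), i.e. B shrinks by the factor (1+r)·0.97 = 0.98689.
This holds for months 1–125. Entering month 126 the balance is £812.94; 3% of the post-interest balance is now below £25.00, so the flat £25.00 minimum applies from here.
From month 126 a fixed £25.00 at rate r clears £812.94 in 49 more payments. Total: 125 + 49 = 174 months.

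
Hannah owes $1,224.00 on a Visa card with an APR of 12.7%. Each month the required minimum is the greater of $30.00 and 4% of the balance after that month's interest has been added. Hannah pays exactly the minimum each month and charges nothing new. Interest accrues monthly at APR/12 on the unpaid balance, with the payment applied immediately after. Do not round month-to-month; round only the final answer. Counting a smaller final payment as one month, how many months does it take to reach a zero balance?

Monthly rate r = 12.7%/12 = 1.05833% = 0.0105833.
While 4% of the post-interest balance exceeds $30.00, each month B ← (B·(1+r))·(1 − 0.04), i.e. B shrinks by the factor (1+r)·0.96 = 0.97016.
This holds for months 1–17. Entering month 18 the balance is $731.34; 4% of the post-interest balance is now below $30.00, so the flat $30.00 minimum applies from here.
From month 18 a fixed $30.00 at rate r clears $731.34 in 29 more payments. Total: 17 + 29 = 46 months.

46 months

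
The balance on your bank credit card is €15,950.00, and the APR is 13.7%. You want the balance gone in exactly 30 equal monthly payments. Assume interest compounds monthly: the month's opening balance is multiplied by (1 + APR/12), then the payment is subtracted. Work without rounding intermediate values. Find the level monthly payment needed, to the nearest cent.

Monthly rate r = 13.7%/12 = 1.14167% = 0.0114167.
Level-payment amortization: P = B₀·r / (1 − (1+r)^(−n)) = 15950.00·0.0114167 / (1 − 1.01142^(−30)).
Denominator 1 − (1+r)^(−30) = 0.288627908.
P = 182.096 / 0.288627908 ≈ 630.90.

€630.90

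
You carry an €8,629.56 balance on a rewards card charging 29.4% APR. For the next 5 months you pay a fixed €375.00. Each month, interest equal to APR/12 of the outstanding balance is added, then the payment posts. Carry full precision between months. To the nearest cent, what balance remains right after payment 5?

€7,770.61

Monthly rate r = 29.4%/12 = 2.45% = 0.0245.
Each month: B ← B·(1+r) − €375.00.
Month 1: interest €211.42; balance after payment €8,465.98.
Month 2: interest €207.42; balance after payment €8,298.40.
Month 3: interest €203.31; balance after payment €8,126.71.
Month 4: interest €199.10; balance after payment €7,950.82.
Month 5: interest €194.79; balance after payment €7,770.61.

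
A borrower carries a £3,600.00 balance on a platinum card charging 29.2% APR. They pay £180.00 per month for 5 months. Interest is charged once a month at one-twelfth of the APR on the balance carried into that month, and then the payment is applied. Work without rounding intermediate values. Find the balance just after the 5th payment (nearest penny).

Monthly rate r = 29.2%/12 = 2.43333% = 0.0243333.
Each month: B ← B·(1+r) − £180.00.
Month 1: interest £87.60; balance after payment £3,507.60.
Month 2: interest £85.35; balance after payment £3,412.95.
Month 3: interest £83.05; balance after payment £3,316.00.
Month 4: interest £80.69; balance after payment £3,216.69.
Month 5: interest £78.27; balance after payment £3,114.96.

£3,114.96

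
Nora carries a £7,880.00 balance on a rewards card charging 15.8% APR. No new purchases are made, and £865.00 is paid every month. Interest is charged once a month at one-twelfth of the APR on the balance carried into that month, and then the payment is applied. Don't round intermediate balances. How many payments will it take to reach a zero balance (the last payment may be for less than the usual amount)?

Monthly rate r = 15.8%/12 = 1.31667% = 0.0131667.
Recurrence: B ← B·(1+r) − £865.00.
Month 1: interest £103.75; balance after payment £7,118.75.
Month 2: interest £93.73; balance after payment £6,347.48.
Closed form: n = −ln(1 − rB₀/P)/ln(1+r) = −ln(0.88005)/ln(1.01317) ≈ 9.768, so the balance reaches zero during payment 10.

10 payments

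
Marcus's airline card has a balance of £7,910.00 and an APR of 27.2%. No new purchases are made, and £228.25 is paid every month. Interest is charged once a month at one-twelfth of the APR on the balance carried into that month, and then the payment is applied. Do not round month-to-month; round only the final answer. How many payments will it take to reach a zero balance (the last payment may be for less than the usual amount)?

69 payments

Monthly rate r = 27.2%/12 = 2.26667% = 0.0226667.
Recurrence: B ← B·(1+r) − £228.25.
Month 1: interest £179.29; balance after payment £7,861.04.
Month 2: interest £178.18; balance after payment £7,810.98.
Closed form: n = −ln(1 − rB₀/P)/ln(1+r) = −ln(0.21449)/ln(1.02267) ≈ 68.686, so the balance reaches zero during payment 69.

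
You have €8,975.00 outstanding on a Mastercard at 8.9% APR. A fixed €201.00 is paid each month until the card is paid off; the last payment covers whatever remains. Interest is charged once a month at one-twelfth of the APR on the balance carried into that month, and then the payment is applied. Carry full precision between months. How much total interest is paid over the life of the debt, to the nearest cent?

€1,966.20

Monthly rate r = 8.9%/12 = 0.741667% = 0.00741667.
Payoff takes n = ⌈−ln(1 − rB₀/P)/ln(1+r)⌉ = ⌈54.433⌉ = 55 payments; the last is €87.20.
Total paid = 54·€201.00 + €87.20 = €10,941.20.
Total interest = total paid − principal = €10,941.20 − €8,975.00 = €1,966.20.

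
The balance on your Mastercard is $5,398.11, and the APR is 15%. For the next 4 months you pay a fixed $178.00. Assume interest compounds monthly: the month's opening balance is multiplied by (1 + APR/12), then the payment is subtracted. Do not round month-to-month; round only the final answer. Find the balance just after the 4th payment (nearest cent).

$4,947.66

Monthly rate r = 15%/12 = 1.25% = 0.0125.
Each month: B ← B·(1+r) − $178.00.
Month 1: interest $67.48; balance after payment $5,287.59.
Month 2: interest $66.09; balance after payment $5,175.68.
Month 3: interest $64.70; balance after payment $5,062.38.
Month 4: interest $63.28; balance after payment $4,947.66.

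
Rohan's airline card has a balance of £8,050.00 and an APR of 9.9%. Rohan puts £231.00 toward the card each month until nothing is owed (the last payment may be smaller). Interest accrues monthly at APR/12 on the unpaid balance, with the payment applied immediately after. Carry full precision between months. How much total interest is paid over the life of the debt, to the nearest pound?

Monthly rate r = 9.9%/12 = 0.825% = 0.00825.
Payoff takes n = ⌈−ln(1 − rB₀/P)/ln(1+r)⌉ = ⌈41.257⌉ = 42 payments; the last is £59.59.
Total paid = 41·£231.00 + £59.59 = £9,530.59.
Total interest = total paid − principal = £9,530.59 − £8,050.00 = £1,480.59.

£1,481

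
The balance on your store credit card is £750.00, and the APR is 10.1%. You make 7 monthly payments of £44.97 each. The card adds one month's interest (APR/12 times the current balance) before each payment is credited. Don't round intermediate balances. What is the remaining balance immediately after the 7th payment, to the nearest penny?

£472.47

Monthly rate r = 10.1%/12 = 0.841667% = 0.00841667.
Each month: B ← B·(1+r) − £44.97.
Month 1: interest £6.31; balance after payment £711.34.
Month 2: interest £5.99; balance after payment £672.36.
Month 3: interest £5.66; balance after payment £633.05.
Month 4: interest £5.33; balance after payment £593.41.
Month 5: interest £4.99; balance after payment £553.43.
Month 6: interest £4.66; balance after payment £513.12.
Month 7: interest £4.32; balance after payment £472.47.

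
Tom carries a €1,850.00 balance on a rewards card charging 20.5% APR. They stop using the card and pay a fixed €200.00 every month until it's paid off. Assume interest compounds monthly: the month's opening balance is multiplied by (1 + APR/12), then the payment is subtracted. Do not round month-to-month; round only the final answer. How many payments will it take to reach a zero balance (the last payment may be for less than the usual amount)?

Monthly rate r = 20.5%/12 = 1.70833% = 0.0170833.
Recurrence: B ← B·(1+r) − €200.00.
Month 1: interest €31.60; balance after payment €1,681.60.
Month 2: interest €28.73; balance after payment €1,510.33.
Closed form: n = −ln(1 − rB₀/P)/ln(1+r) = −ln(0.84198)/ln(1.01708) ≈ 10.154, so the balance reaches zero during payment 11.

11 months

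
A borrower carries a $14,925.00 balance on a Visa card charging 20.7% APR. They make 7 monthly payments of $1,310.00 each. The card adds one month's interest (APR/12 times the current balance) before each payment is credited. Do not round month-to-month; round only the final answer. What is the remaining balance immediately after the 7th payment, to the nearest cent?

$7,164.76

Monthly rate r = 20.7%/12 = 1.725% = 0.01725.
Each month: B ← B·(1+r) − $1,310.00.
Month 1: interest $257.46; balance after payment $13,872.46.
Month 2: interest $239.30; balance after payment $12,801.76.
Month 3: interest $220.83; balance after payment $11,712.59.
Month 4: interest $202.04; balance after payment $10,604.63.
Month 5: interest $182.93; balance after payment $9,477.56.
Month 6: interest $163.49; balance after payment $8,331.05.
Month 7: interest $143.71; balance after payment $7,164.76.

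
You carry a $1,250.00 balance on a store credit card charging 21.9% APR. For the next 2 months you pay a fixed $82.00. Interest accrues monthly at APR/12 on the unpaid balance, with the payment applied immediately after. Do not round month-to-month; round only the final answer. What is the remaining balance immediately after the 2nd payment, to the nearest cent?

$1,130.54

Monthly rate r = 21.9%/12 = 1.825% = 0.01825.
Each month: B ← B·(1+r) − $82.00.
Month 1: interest $22.81; balance after payment $1,190.81.
Month 2: interest $21.73; balance after payment $1,130.54.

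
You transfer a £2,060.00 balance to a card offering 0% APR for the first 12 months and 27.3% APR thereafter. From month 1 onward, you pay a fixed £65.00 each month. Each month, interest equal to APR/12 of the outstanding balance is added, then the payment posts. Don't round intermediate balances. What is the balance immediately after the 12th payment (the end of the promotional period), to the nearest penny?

Promo months 1–12 at r₀ = 0%/12 = 0; months 13+ at r₁ = 27.3%/12 = 0.02275.
After month 12 (no interest yet): B = £2,060.00 − 12·£65.00 = £1,280.00.

£1,280.00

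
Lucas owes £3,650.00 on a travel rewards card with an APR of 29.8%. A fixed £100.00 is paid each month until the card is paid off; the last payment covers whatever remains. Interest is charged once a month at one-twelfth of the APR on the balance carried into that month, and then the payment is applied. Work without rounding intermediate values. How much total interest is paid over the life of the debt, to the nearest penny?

Monthly rate r = 29.8%/12 = 2.48333% = 0.0248333.
Payoff takes n = ⌈−ln(1 − rB₀/P)/ln(1+r)⌉ = ⌈96.572⌉ = 97 payments; the last is £57.47.
Total paid = 96·£100.00 + £57.47 = £9,657.47.
Total interest = total paid − principal = £9,657.47 − £3,650.00 = £6,007.47.

£6,007.47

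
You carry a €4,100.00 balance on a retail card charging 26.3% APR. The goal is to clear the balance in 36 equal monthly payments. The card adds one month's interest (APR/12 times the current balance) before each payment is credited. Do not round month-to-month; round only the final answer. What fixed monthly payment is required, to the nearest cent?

€165.85

Monthly rate r = 26.3%/12 = 2.19167% = 0.0219167.
Level-payment amortization: P = B₀·r / (1 − (1+r)^(−n)) = 4100.00·0.0219167 / (1 − 1.02192^(−36)).
Denominator 1 − (1+r)^(−36) = 0.541813129.
P = 89.8583 / 0.541813129 ≈ 165.85.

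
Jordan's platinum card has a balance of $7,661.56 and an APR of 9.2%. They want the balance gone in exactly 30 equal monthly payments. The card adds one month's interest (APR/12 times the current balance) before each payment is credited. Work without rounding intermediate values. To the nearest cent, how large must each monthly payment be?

$286.85

Monthly rate r = 9.2%/12 = 0.766667% = 0.00766667.
Level-payment amortization: P = B₀·r / (1 − (1+r)^(−n)) = 7661.56·0.00766667 / (1 − 1.00767^(−30)).
Denominator 1 − (1+r)^(−30) = 0.204769138.
P = 58.7386 / 0.204769138 ≈ 286.85.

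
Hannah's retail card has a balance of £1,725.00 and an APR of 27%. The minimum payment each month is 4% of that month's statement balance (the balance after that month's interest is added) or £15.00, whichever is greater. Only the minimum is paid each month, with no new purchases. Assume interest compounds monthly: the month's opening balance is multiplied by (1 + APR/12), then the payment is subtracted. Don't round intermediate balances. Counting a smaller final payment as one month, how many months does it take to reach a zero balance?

Monthly rate r = 27%/12 = 2.25% = 0.0225.
While 4% of the post-interest balance exceeds £15.00, each month B ← (B·(1+r))·(1 − 0.04), i.e. B shrinks by the factor (1+r)·0.96 = 0.9816.
This holds for months 1–84. Entering month 85 the balance is £362.49; 4% of the post-interest balance is now below £15.00, so the flat £15.00 minimum applies from here.
From month 85 a fixed £15.00 at rate r clears £362.49 in 36 more payments. Total: 84 + 36 = 120 months.

120 months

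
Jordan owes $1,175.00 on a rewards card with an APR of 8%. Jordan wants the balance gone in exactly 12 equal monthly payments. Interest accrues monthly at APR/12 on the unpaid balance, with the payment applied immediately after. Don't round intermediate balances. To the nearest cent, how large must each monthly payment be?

Monthly rate r = 8%/12 = 0.666667% = 0.00666667.
Level-payment amortization: P = B₀·r / (1 − (1+r)^(−n)) = 1175.00·0.00666667 / (1 − 1.00667^(−12)).
Denominator 1 − (1+r)^(−12) = 0.0766385453.
P = 7.83333 / 0.0766385453 ≈ 102.21.

$102.21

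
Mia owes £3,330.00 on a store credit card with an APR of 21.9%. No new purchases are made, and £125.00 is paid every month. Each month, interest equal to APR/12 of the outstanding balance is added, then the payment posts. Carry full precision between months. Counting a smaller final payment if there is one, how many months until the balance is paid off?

37 payments

Monthly rate r = 21.9%/12 = 1.825% = 0.01825.
Recurrence: B ← B·(1+r) − £125.00.
Month 1: interest £60.77; balance after payment £3,265.77.
Month 2: interest £59.60; balance after payment £3,200.37.
Closed form: n = −ln(1 − rB₀/P)/ln(1+r) = −ln(0.51382)/ln(1.01825) ≈ 36.819, so the balance reaches zero during payment 37.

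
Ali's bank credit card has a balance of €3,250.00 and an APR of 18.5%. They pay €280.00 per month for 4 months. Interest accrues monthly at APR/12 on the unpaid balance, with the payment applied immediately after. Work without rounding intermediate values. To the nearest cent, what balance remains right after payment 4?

€2,308.93

Monthly rate r = 18.5%/12 = 1.54167% = 0.0154167.
Each month: B ← B·(1+r) − €280.00.
Month 1: interest €50.10; balance after payment €3,020.10.
Month 2: interest €46.56; balance after payment €2,786.66.
Month 3: interest €42.96; balance after payment €2,549.63.
Month 4: interest €39.31; balance after payment €2,308.93.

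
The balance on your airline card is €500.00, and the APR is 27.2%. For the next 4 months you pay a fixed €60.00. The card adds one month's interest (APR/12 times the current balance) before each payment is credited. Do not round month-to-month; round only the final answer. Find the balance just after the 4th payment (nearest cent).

Monthly rate r = 27.2%/12 = 2.26667% = 0.0226667.
Each month: B ← B·(1+r) − €60.00.
Month 1: interest €11.33; balance after payment €451.33.
Month 2: interest €10.23; balance after payment €401.56.
Month 3: interest €9.10; balance after payment €350.67.
Month 4: interest €7.95; balance after payment €298.61.

€298.61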